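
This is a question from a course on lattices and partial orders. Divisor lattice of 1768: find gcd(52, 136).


In a divisor lattice, meet = gcd (greatest common divisor).
By Euclidean algorithm or factoring: gcd(52,136) = 4


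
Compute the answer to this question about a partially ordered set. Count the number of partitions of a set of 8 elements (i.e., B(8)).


B(n) = number of set partitions of an n-element set.
B(n) satisfies the recurrence: B(n+1) = sum_k C(n,k)*B(k).
B(8) = 4140


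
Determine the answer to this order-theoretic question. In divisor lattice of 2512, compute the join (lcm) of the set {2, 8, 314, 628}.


In a divisor lattice, join = lcm (least common multiple).
Compute lcm iteratively: start with first element, then lcm(current, next).
Elements: [2, 8, 314, 628]
lcm(2,8) = 8
lcm(8,314) = 1256
lcm(1256,628) = 1256
Final lcm = 1256


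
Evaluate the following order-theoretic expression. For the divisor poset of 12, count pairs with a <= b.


The order relation is {(a,b) : a <= b}, reflexive so it includes (a,a).
Examples: (1,1), (1,12), (1,2), (1,3), (1,4), ...
Total ordered pairs: 18


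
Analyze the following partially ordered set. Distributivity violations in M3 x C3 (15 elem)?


Distributive law: a ^ (b v c) = (a ^ b) v (a ^ c).
Check all 15^3 = 3375 ordered triples (a,b,c).
  e.g. a=(a1,0), b=(a2,0), c=(a3,0): lhs=(a1,0) != rhs=(0,0)
  e.g. a=(a1,0), b=(a2,0), c=(a3,1): lhs=(a1,0) != rhs=(0,0)
Total violating triples: 162


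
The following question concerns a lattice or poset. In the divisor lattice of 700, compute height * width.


Height = length of longest chain minus 1; width = size of largest antichain.
A maximum chain: 1 | 7 | 35 | 175 | 350 | 700  (height 5).
A maximum antichain: {4, 10, 14, 25, 35}  (width 5).
Product = 5 * 5 = 25


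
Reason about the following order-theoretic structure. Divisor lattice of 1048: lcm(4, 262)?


Join=lcm.
gcd(4,262)=2
lcm=524


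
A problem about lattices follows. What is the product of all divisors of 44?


Divisors of 44: [1, 2, 4, 11, 22, 44]
Product = n^(d(n)/2) = 44^(6/2)
Product = 85184


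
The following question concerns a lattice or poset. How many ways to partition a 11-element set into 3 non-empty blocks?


S(n,k) = k*S(n-1,k) + S(n-1,k-1).
S(10,3) = 9330, S(10,2) = 511
S(11,3) = 3*9330 + 511 = 27990 + 511
S(11,3) = 28501


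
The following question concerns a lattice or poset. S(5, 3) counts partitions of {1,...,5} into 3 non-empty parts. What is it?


S(n,k) = k*S(n-1,k) + S(n-1,k-1).
S(4,3) = 6, S(4,2) = 7
S(5,3) = 3*6 + 7 = 18 + 7
S(5,3) = 25


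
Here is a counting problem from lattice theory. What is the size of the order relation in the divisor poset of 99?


The order relation is {(a,b) : a <= b}, reflexive so it includes (a,a).
Examples: (1,1), (1,11), (1,3), (1,33), (1,9), ...
Total ordered pairs: 18


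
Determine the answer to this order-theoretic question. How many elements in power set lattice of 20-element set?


Power set = 2^n.
2^20 = 1048576


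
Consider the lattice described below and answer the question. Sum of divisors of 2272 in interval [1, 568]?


Interval [1,568] in divisors of 2272: [1, 2, 4, 8, 71, 142, 284, 568]
Sum = 1080


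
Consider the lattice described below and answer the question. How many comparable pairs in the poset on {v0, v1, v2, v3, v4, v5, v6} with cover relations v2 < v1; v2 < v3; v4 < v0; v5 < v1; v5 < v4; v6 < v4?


A comparable pair {a,b} has a < b or b < a in the order.
Count unordered pairs where one element is strictly below the other.
Examples: {v0,v4}, {v0,v5}, {v0,v6}, {v1,v2}, ...
Total comparable pairs: 8


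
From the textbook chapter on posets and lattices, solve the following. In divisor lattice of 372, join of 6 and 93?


In a divisor lattice, join = lcm (least common multiple).
gcd(6,93) = 3
lcm(6,93) = 6*93/gcd = 558/3 = 186


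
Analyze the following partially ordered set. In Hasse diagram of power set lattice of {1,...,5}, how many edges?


A cover relation a -< b holds when a < b with no c strictly between.
Cover relations:
  {} -< {1}
  {} -< {2}
  {} -< {3}
  {} -< {4}
  {} -< {5}
  {1} -< {1,2}
  {1} -< {1,3}
  {1} -< {1,4}
  ...72 more
Total: 80


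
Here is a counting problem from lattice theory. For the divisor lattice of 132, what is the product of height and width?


Height = length of longest chain minus 1; width = size of largest antichain.
A maximum chain: 1 | 11 | 33 | 66 | 132  (height 4).
A maximum antichain: {4, 6, 22, 33}  (width 4).
Product = 4 * 4 = 16


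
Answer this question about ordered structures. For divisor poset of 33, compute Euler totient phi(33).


phi(n) = n * prod_{p|n} (1 - 1/p).
Prime divisors of 33: [3, 11]
phi(33) = 33 * (1 - 1/3) * (1 - 1/11)
phi(33) = 20


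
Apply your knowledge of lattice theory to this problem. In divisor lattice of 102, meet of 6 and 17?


In a divisor lattice, meet = gcd (greatest common divisor).
By Euclidean algorithm or factoring: gcd(6,17) = 1


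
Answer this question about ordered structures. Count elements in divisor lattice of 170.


Divisors of 170: [1, 2, 5, 10, 17, 34, 85, 170]
Count: 8


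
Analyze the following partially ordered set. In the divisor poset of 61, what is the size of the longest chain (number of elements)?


A chain is a totally ordered subset; we count the number of elements in a maximum chain.
Compute, for each element x, the size of the longest chain ending at x:
  1: 1
  61: 2
A maximum chain: 1 < 61
Number of elements in the longest chain: 2


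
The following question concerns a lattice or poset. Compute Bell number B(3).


B(n) = number of set partitions of an n-element set.
B(n) satisfies the recurrence: B(n+1) = sum_k C(n,k)*B(k).
B(3) = 5


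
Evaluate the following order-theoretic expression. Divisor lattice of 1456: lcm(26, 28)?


Join=lcm.
gcd(26,28)=2
lcm=364


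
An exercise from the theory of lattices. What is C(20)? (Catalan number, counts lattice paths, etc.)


C(n) = C(2n, n) / (n+1).
C(40, 20) = 137846528820
C(20) = 137846528820 / 21 = 6564120420


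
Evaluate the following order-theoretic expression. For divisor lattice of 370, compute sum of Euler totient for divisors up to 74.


Divisors of 370 up to 74: [1, 2, 5, 10, 37, 74]
phi values: [1, 1, 4, 4, 36, 36]
Sum = 82


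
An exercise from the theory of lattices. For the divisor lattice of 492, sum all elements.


sigma(n) = sum of divisors.
Divisors of 492: [1, 2, 3, 4, 6, 12, 41, 82, 123, 164, 246, 492]
Sum = 1176


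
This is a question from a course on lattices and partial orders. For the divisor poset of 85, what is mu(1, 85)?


In a divisor lattice, mu(a,b) = mu(b/a) where mu is the classical Mobius function.
b/a = 85/1 = 85
Prime factorization of 85: primes [5, 17]
85 is squarefree with 2 prime factor(s), so mu(85) = (-1)^2 = 1


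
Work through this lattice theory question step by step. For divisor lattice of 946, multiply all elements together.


Divisors of 946: [1, 2, 11, 22, 43, 86, 473, 946]
Product = n^(d(n)/2) = 946^(8/2)
Product = 800874647056


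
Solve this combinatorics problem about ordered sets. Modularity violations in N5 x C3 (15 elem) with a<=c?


Modular law: if a <= c then a v (b ^ c) = (a v b) ^ c.
Check all triples (a,b,c) with a <= c among 15 elements.
  e.g. a=(a,0), b=(c,0), c=(b,0): lhs=(a,0) != rhs=(b,0)
  e.g. a=(a,0), b=(c,1), c=(b,0): lhs=(a,0) != rhs=(b,0)
Total violating triples: 18


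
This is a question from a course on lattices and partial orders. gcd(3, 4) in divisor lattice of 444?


Meet=gcd.
gcd(3,4)=1


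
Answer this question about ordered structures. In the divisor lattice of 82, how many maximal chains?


A maximal chain goes from the minimum element to a maximal element via cover relations.
Counting all min-to-max paths in the cover graph.
Total maximal chains: 2


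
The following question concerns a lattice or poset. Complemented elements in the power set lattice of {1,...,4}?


An element a is complemented if some b has a meet b = bottom, a join b = top.
every subset A has complement S\A, so all elements are complemented.
Complemented elements: {}, {1}, {2}, {3}, {4}, {1,2}, ... (10 more)
Count: 16


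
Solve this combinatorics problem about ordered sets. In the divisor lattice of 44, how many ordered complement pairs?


Complement pair (a,b): a meet b = bottom, a join b = top.
Here: gcd(a,b)=1 and lcm(a,b)=44, i.e. a*b=44 with a,b coprime.
Pairs found: (1,44), (4,11), (11,4), (44,1)
Total ordered pairs: 4


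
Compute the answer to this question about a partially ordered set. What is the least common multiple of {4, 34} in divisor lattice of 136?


In a divisor lattice, join = lcm (least common multiple).
Compute lcm iteratively: start with first element, then lcm(current, next).
Elements: [4, 34]
lcm(4,34) = 68
Final lcm = 68


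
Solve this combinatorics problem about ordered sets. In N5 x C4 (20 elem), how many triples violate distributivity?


Distributive law: a ^ (b v c) = (a ^ b) v (a ^ c).
Check all 20^3 = 8000 ordered triples (a,b,c).
  e.g. a=(b,0), b=(a,0), c=(c,0): lhs=(b,0) != rhs=(a,0)
  e.g. a=(b,0), b=(a,0), c=(c,1): lhs=(b,0) != rhs=(a,0)
Total violating triples: 128


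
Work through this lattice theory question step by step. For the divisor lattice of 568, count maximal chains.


A maximal chain goes from the minimum element to a maximal element via cover relations.
Counting all min-to-max paths in the cover graph.
Total maximal chains: 4


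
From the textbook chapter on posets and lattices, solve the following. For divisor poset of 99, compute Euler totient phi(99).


phi(n) = n * prod_{p|n} (1 - 1/p).
Prime divisors of 99: [3, 11]
phi(99) = 99 * (1 - 1/3) * (1 - 1/11)
phi(99) = 60


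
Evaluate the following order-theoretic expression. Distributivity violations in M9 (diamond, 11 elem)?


Distributive law: a ^ (b v c) = (a ^ b) v (a ^ c).
Check all 11^3 = 1331 ordered triples (a,b,c).
  e.g. a=a1, b=a2, c=a3: lhs=a1 != rhs=0
  e.g. a=a1, b=a2, c=a4: lhs=a1 != rhs=0
Total violating triples: 504


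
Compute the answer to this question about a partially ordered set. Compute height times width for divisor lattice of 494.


Height = length of longest chain minus 1; width = size of largest antichain.
A maximum chain: 1 | 19 | 247 | 494  (height 3).
A maximum antichain: {2, 13, 19}  (width 3).
Product = 3 * 3 = 9


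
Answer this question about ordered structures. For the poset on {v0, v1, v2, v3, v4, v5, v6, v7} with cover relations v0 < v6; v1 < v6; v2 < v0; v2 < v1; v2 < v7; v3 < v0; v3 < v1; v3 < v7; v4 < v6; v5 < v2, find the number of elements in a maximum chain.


A chain is a totally ordered subset; we count the number of elements in a maximum chain.
Compute, for each element x, the size of the longest chain ending at x:
  v3: 1
  v4: 1
  v5: 1
  v2: 2
  v0: 3
  v1: 3
  ...
A maximum chain: v5 < v2 < v0 < v6
Number of elements in the longest chain: 4


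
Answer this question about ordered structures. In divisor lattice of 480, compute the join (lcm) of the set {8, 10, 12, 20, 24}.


In a divisor lattice, join = lcm (least common multiple).
Compute lcm iteratively: start with first element, then lcm(current, next).
Elements: [8, 10, 12, 20, 24]
lcm(8,10) = 40
lcm(40,12) = 120
lcm(120,20) = 120
lcm(120,24) = 120
Final lcm = 120


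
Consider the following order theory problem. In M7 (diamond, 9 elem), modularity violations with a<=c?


Modular law: if a <= c then a v (b ^ c) = (a v b) ^ c.
Check all triples (a,b,c) with a <= c among 9 elements.
This lattice is modular (diamonds M_m and their chain-products are modular).
Total violating triples: 0


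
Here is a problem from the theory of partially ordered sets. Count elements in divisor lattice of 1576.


Divisors of 1576: [1, 2, 4, 8, 197, 394, 788, 1576]
Count: 8


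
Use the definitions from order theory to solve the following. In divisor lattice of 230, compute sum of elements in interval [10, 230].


Interval [10,230] in divisors of 230: [10, 230]
Sum = 240


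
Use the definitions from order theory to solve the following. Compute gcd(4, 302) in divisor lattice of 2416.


In a divisor lattice, meet = gcd (greatest common divisor).
By Euclidean algorithm or factoring: gcd(4,302) = 2


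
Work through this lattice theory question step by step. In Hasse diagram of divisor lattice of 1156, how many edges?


A cover relation a -< b holds when a < b with no c strictly between.
Cover relations:
  1 -< 2
  1 -< 17
  2 -< 4
  2 -< 34
  4 -< 68
  17 -< 34
  17 -< 289
  34 -< 68
  ...4 more
Total: 12


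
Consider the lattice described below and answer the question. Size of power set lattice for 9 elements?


Power set = 2^n.
2^9 = 512


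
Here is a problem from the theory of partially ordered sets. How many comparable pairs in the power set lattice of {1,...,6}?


A comparable pair {a,b} has a < b or b < a in the order.
Count unordered pairs where one element is strictly below the other.
Examples: {{},{1}}, {{},{2}}, {{},{3}}, {{},{4}}, ...
Total comparable pairs: 665


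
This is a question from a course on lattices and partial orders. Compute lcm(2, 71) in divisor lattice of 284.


In a divisor lattice, join = lcm (least common multiple).
gcd(2,71) = 1
lcm(2,71) = 2*71/gcd = 142/1 = 142


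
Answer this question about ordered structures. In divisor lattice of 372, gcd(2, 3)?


Meet=gcd.
gcd(2,3)=1


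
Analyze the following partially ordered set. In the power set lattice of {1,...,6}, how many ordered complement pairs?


Complement pair (a,b): a meet b = bottom, a join b = top.
Here: A intersect B = {} and A union B = {1,...,6}.
Pairs found: ({},{1,2,3,4,5,6}), ({1},{2,3,4,5,6}), ({2},{1,3,4,5,6}), ({3},{1,2,4,5,6}), ... (60 more)
Total ordered pairs: 64


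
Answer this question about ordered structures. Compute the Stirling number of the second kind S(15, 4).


S(n,k) = k*S(n-1,k) + S(n-1,k-1).
S(14,4) = 10391745, S(14,3) = 788970
S(15,4) = 4*10391745 + 788970 = 41566980 + 788970
S(15,4) = 42355950


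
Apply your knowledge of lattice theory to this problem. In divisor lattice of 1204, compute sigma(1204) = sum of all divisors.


sigma(n) = sum of divisors.
Divisors of 1204: [1, 2, 4, 7, 14, 28, 43, 86, 172, 301, 602, 1204]
Sum = 2464


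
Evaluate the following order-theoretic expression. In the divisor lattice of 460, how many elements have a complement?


An element a is complemented if some b has a meet b = bottom, a join b = top.
a is complemented iff gcd(a, n/a)=1, i.e. a is a unitary divisor of 460.
Complemented elements: 1, 4, 5, 20, 23, 92, ... (2 more)
Count: 8


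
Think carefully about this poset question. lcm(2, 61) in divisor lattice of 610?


Join=lcm.
gcd(2,61)=1
lcm=122


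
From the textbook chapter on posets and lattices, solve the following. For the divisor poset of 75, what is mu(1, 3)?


In a divisor lattice, mu(a,b) = mu(b/a) where mu is the classical Mobius function.
b/a = 3/1 = 3
Prime factorization of 3: primes [3]
3 is squarefree with 1 prime factor(s), so mu(3) = (-1)^1 = -1


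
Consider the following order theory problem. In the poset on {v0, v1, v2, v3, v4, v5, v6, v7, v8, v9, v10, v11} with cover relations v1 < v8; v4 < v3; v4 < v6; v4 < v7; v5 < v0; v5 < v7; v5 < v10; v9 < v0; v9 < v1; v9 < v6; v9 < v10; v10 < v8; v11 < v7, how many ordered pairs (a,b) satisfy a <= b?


The order relation is {(a,b) : a <= b}, reflexive so it includes (a,a).
Examples: (v0,v0), (v1,v1), (v1,v8), (v10,v10), (v10,v8), ...
Total ordered pairs: 27


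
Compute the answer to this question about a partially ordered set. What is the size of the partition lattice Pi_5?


B(n) = number of set partitions of an n-element set.
B(n) satisfies the recurrence: B(n+1) = sum_k C(n,k)*B(k).
B(5) = 52


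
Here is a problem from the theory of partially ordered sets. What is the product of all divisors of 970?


Divisors of 970: [1, 2, 5, 10, 97, 194, 485, 970]
Product = n^(d(n)/2) = 970^(8/2)
Product = 885292810000


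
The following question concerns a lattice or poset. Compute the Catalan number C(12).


C(n) = C(2n, n) / (n+1).
C(24, 12) = 2704156
C(12) = 2704156 / 13 = 208012


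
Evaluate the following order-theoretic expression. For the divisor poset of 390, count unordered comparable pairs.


A comparable pair {a,b} has a < b or b < a in the order.
Count unordered pairs where one element is strictly below the other.
Examples: {1,2}, {1,3}, {1,5}, {1,6}, ...
Total comparable pairs: 65


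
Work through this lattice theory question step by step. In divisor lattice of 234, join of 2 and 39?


In a divisor lattice, join = lcm (least common multiple).
gcd(2,39) = 1
lcm(2,39) = 2*39/gcd = 78/1 = 78


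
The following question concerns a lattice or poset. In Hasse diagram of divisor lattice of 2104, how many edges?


A cover relation a -< b holds when a < b with no c strictly between.
Cover relations:
  1 -< 2
  1 -< 263
  2 -< 4
  2 -< 526
  4 -< 8
  4 -< 1052
  8 -< 2104
  263 -< 526
  ...2 more
Total: 10


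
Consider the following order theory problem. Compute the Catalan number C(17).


C(n) = C(2n, n) / (n+1).
C(34, 17) = 2333606220
C(17) = 2333606220 / 18 = 129644790


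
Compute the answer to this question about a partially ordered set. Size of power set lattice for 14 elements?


Power set = 2^n.
2^14 = 16384


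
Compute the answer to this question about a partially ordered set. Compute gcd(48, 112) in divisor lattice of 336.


In a divisor lattice, meet = gcd (greatest common divisor).
By Euclidean algorithm or factoring: gcd(48,112) = 16


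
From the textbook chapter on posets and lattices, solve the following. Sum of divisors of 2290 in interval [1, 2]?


Interval [1,2] in divisors of 2290: [1, 2]
Sum = 3


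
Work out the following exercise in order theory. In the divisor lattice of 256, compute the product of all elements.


Divisors of 256: [1, 2, 4, 8, 16, 32, 64, 128, 256]
Product = n^(d(n)/2) = 256^(9/2)
Product = 68719476736


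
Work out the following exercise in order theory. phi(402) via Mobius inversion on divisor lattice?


phi(n) = n * prod_{p|n} (1 - 1/p).
Prime divisors of 402: [2, 3, 67]
phi(402) = 402 * (1 - 1/2) * (1 - 1/3) * (1 - 1/67)
phi(402) = 132


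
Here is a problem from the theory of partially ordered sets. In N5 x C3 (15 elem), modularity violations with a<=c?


Modular law: if a <= c then a v (b ^ c) = (a v b) ^ c.
Check all triples (a,b,c) with a <= c among 15 elements.
  e.g. a=(a,0), b=(c,0), c=(b,0): lhs=(a,0) != rhs=(b,0)
  e.g. a=(a,0), b=(c,1), c=(b,0): lhs=(a,0) != rhs=(b,0)
Total violating triples: 18


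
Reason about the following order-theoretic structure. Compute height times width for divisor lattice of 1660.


Height = length of longest chain minus 1; width = size of largest antichain.
A maximum chain: 1 | 83 | 415 | 830 | 1660  (height 4).
A maximum antichain: {4, 10, 166, 415}  (width 4).
Product = 4 * 4 = 16


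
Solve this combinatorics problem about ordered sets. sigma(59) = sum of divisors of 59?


sigma(n) = sum of divisors.
Divisors of 59: [1, 59]
Sum = 60


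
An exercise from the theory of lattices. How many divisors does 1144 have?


Divisors of 1144: [1, 2, 4, 8, 11, 13, 22, 26, 44, 52, 88, 104, 143, 286, 572, 1144]
Count: 16


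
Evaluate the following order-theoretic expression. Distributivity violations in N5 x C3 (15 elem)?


Distributive law: a ^ (b v c) = (a ^ b) v (a ^ c).
Check all 15^3 = 3375 ordered triples (a,b,c).
  e.g. a=(b,0), b=(a,0), c=(c,0): lhs=(b,0) != rhs=(a,0)
  e.g. a=(b,0), b=(a,0), c=(c,1): lhs=(b,0) != rhs=(a,0)
Total violating triples: 54


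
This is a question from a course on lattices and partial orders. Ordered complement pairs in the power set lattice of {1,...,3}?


Complement pair (a,b): a meet b = bottom, a join b = top.
Here: A intersect B = {} and A union B = {1,...,3}.
Pairs found: ({},{1,2,3}), ({1},{2,3}), ({2},{1,3}), ({3},{1,2}), ... (4 more)
Total ordered pairs: 8


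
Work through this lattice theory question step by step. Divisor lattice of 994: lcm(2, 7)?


Join=lcm.
gcd(2,7)=1
lcm=14


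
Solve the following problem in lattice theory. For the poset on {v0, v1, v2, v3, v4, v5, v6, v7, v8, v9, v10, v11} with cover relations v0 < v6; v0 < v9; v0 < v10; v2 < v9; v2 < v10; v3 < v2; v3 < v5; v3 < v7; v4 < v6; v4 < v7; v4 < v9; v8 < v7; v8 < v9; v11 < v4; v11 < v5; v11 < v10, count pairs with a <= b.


The order relation is {(a,b) : a <= b}, reflexive so it includes (a,a).
Examples: (v0,v0), (v0,v10), (v0,v6), (v0,v9), (v1,v1), ...
Total ordered pairs: 33


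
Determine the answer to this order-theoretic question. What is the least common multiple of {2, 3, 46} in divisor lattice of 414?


In a divisor lattice, join = lcm (least common multiple).
Compute lcm iteratively: start with first element, then lcm(current, next).
Elements: [2, 3, 46]
lcm(2,3) = 6
lcm(6,46) = 138
Final lcm = 138


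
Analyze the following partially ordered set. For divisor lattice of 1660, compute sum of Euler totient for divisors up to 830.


Divisors of 1660 up to 830: [1, 2, 4, 5, 10, 20, 83, 166, 332, 415, 830]
phi values: [1, 1, 2, 4, 4, 8, 82, 82, 164, 328, 328]
Sum = 1004


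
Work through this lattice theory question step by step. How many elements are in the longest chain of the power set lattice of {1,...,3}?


A chain is a totally ordered subset; we count the number of elements in a maximum chain.
Compute, for each element x, the size of the longest chain ending at x:
  {}: 1
  {1}: 2
  {2}: 2
  {3}: 2
  {1,2}: 3
  {1,3}: 3
  ...
A maximum chain: {} < {1} < {1,2} < {1,2,3}
Number of elements in the longest chain: 4


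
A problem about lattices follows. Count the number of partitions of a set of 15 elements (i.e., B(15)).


B(n) = number of set partitions of an n-element set.
B(n) satisfies the recurrence: B(n+1) = sum_k C(n,k)*B(k).
B(15) = 1382958545


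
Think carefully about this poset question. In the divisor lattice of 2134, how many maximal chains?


A maximal chain goes from the minimum element to a maximal element via cover relations.
Counting all min-to-max paths in the cover graph.
Total maximal chains: 6


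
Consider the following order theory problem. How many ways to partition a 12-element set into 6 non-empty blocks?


S(n,k) = k*S(n-1,k) + S(n-1,k-1).
S(11,6) = 179487, S(11,5) = 246730
S(12,6) = 6*179487 + 246730 = 1076922 + 246730
S(12,6) = 1323652


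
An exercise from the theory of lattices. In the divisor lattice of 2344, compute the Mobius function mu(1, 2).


In a divisor lattice, mu(a,b) = mu(b/a) where mu is the classical Mobius function.
b/a = 2/1 = 2
Prime factorization of 2: primes [2]
2 is squarefree with 1 prime factor(s), so mu(2) = (-1)^1 = -1


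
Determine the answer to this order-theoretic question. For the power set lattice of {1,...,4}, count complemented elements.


An element a is complemented if some b has a meet b = bottom, a join b = top.
every subset A has complement S\A, so all elements are complemented.
Complemented elements: {}, {1}, {2}, {3}, {4}, {1,2}, ... (10 more)
Count: 16


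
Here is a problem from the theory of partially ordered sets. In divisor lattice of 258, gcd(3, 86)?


Meet=gcd.
gcd(3,86)=1


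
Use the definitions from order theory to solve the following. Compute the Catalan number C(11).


C(n) = C(2n, n) / (n+1).
C(22, 11) = 705432
C(11) = 705432 / 12 = 58786


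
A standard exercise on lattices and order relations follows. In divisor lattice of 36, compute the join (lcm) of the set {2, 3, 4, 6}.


In a divisor lattice, join = lcm (least common multiple).
Compute lcm iteratively: start with first element, then lcm(current, next).
Elements: [2, 3, 4, 6]
lcm(2,3) = 6
lcm(6,4) = 12
lcm(12,6) = 12
Final lcm = 12


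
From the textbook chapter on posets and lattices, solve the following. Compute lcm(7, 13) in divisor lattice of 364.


In a divisor lattice, join = lcm (least common multiple).
gcd(7,13) = 1
lcm(7,13) = 7*13/gcd = 91/1 = 91


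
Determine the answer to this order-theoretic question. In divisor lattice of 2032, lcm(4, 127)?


Join=lcm.
gcd(4,127)=1
lcm=508


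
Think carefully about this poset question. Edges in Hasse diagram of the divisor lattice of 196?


A cover relation a -< b holds when a < b with no c strictly between.
Cover relations:
  1 -< 2
  1 -< 7
  2 -< 4
  2 -< 14
  4 -< 28
  7 -< 14
  7 -< 49
  14 -< 28
  ...4 more
Total: 12


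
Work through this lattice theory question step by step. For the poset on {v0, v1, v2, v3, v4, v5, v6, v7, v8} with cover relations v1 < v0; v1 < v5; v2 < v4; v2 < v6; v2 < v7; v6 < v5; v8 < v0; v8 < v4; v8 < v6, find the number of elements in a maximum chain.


A chain is a totally ordered subset; we count the number of elements in a maximum chain.
Compute, for each element x, the size of the longest chain ending at x:
  v1: 1
  v2: 1
  v3: 1
  v8: 1
  v7: 2
  v0: 2
  ...
A maximum chain: v2 < v6 < v5
Number of elements in the longest chain: 3


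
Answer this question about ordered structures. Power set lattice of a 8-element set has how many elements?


Power set = 2^n.
2^8 = 256


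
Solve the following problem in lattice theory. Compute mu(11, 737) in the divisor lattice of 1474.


In a divisor lattice, mu(a,b) = mu(b/a) where mu is the classical Mobius function.
b/a = 737/11 = 67
Prime factorization of 67: primes [67]
67 is squarefree with 1 prime factor(s), so mu(67) = (-1)^1 = -1


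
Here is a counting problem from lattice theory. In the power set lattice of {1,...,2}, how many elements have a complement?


An element a is complemented if some b has a meet b = bottom, a join b = top.
every subset A has complement S\A, so all elements are complemented.
Complemented elements: {}, {1}, {2}, {1,2}
Count: 4


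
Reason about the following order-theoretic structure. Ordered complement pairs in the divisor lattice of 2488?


Complement pair (a,b): a meet b = bottom, a join b = top.
Here: gcd(a,b)=1 and lcm(a,b)=2488, i.e. a*b=2488 with a,b coprime.
Pairs found: (1,2488), (8,311), (311,8), (2488,1)
Total ordered pairs: 4


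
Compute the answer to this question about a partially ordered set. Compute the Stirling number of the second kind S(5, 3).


S(n,k) = k*S(n-1,k) + S(n-1,k-1).
S(4,3) = 6, S(4,2) = 7
S(5,3) = 3*6 + 7 = 18 + 7
S(5,3) = 25


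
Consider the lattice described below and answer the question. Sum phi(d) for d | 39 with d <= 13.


Divisors of 39 up to 13: [1, 3, 13]
phi values: [1, 2, 12]
Sum = 15


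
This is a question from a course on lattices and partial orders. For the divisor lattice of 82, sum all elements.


sigma(n) = sum of divisors.
Divisors of 82: [1, 2, 41, 82]
Sum = 126


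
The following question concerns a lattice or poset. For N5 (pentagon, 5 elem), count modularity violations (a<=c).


Modular law: if a <= c then a v (b ^ c) = (a v b) ^ c.
Check all triples (a,b,c) with a <= c among 5 elements.
  e.g. a=a, b=c, c=b: lhs=a != rhs=b
Total violating triples: 1


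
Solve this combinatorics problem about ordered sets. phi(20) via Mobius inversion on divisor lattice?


phi(n) = n * prod_{p|n} (1 - 1/p).
Prime divisors of 20: [2, 5]
phi(20) = 20 * (1 - 1/2) * (1 - 1/5)
phi(20) = 8


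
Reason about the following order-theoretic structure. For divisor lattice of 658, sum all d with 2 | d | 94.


Interval [2,94] in divisors of 658: [2, 94]
Sum = 96


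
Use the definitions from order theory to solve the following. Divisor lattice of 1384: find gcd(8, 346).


In a divisor lattice, meet = gcd (greatest common divisor).
By Euclidean algorithm or factoring: gcd(8,346) = 2


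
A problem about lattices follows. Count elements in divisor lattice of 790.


Divisors of 790: [1, 2, 5, 10, 79, 158, 395, 790]
Count: 8


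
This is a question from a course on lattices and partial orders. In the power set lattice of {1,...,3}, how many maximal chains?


A maximal chain goes from the minimum element to a maximal element via cover relations.
Counting all min-to-max paths in the cover graph.
Total maximal chains: 6


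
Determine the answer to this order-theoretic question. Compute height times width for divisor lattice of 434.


Height = length of longest chain minus 1; width = size of largest antichain.
A maximum chain: 1 | 31 | 217 | 434  (height 3).
A maximum antichain: {2, 7, 31}  (width 3).
Product = 3 * 3 = 9


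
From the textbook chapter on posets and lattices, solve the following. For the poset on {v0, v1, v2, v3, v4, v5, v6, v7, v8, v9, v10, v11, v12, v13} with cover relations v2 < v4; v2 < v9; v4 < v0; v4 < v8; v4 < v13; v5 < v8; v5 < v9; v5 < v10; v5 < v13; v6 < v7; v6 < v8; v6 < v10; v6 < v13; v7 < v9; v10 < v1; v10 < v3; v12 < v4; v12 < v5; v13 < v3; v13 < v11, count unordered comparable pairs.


A comparable pair {a,b} has a < b or b < a in the order.
Count unordered pairs where one element is strictly below the other.
Examples: {v0,v2}, {v0,v4}, {v0,v12}, {v1,v5}, ...
Total comparable pairs: 42


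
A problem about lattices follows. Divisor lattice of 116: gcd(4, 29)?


Meet=gcd.
gcd(4,29)=1


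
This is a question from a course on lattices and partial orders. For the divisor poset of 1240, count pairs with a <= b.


The order relation is {(a,b) : a <= b}, reflexive so it includes (a,a).
Examples: (1,1), (1,10), (1,124), (1,1240), (1,155), ...
Total ordered pairs: 90


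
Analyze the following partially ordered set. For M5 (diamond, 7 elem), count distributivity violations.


Distributive law: a ^ (b v c) = (a ^ b) v (a ^ c).
Check all 7^3 = 343 ordered triples (a,b,c).
  e.g. a=a1, b=a2, c=a3: lhs=a1 != rhs=0
  e.g. a=a1, b=a2, c=a4: lhs=a1 != rhs=0
Total violating triples: 60


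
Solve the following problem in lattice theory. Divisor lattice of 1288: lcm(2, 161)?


Join=lcm.
gcd(2,161)=1
lcm=322


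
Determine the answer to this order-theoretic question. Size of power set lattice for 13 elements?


Power set = 2^n.
2^13 = 8192


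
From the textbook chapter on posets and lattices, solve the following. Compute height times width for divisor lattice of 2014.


Height = length of longest chain minus 1; width = size of largest antichain.
A maximum chain: 1 | 53 | 1007 | 2014  (height 3).
A maximum antichain: {2, 19, 53}  (width 3).
Product = 3 * 3 = 9


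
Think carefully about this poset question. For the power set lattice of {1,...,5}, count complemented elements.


An element a is complemented if some b has a meet b = bottom, a join b = top.
every subset A has complement S\A, so all elements are complemented.
Complemented elements: {}, {1}, {2}, {3}, {4}, {5}, ... (26 more)
Count: 32


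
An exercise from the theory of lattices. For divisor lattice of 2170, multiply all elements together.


Divisors of 2170: [1, 2, 5, 7, 10, 14, 31, 35, 62, 70, 155, 217, 310, 434, 1085, 2170]
Product = n^(d(n)/2) = 2170^(16/2)
Product = 491674710553091424100000000


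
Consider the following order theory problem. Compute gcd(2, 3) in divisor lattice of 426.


In a divisor lattice, meet = gcd (greatest common divisor).
By Euclidean algorithm or factoring: gcd(2,3) = 1


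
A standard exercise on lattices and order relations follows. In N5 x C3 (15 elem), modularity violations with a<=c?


Modular law: if a <= c then a v (b ^ c) = (a v b) ^ c.
Check all triples (a,b,c) with a <= c among 15 elements.
  e.g. a=(a,0), b=(c,0), c=(b,0): lhs=(a,0) != rhs=(b,0)
  e.g. a=(a,0), b=(c,1), c=(b,0): lhs=(a,0) != rhs=(b,0)
Total violating triples: 18


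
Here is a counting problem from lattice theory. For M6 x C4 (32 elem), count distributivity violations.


Distributive law: a ^ (b v c) = (a ^ b) v (a ^ c).
Check all 32^3 = 32768 ordered triples (a,b,c).
  e.g. a=(a1,0), b=(a2,0), c=(a3,0): lhs=(a1,0) != rhs=(0,0)
  e.g. a=(a1,0), b=(a2,0), c=(a3,1): lhs=(a1,0) != rhs=(0,0)
Total violating triples: 7680


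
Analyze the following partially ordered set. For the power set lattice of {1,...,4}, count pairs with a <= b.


The order relation is {(a,b) : a <= b}, reflexive so it includes (a,a).
Examples: ({},{}), ({},{1,2}), ({},{1,2,3}), ({},{1,2,3,4}), ({},{1,2,4}), ...
Total ordered pairs: 81


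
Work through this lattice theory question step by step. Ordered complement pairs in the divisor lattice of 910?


Complement pair (a,b): a meet b = bottom, a join b = top.
Here: gcd(a,b)=1 and lcm(a,b)=910, i.e. a*b=910 with a,b coprime.
Pairs found: (1,910), (2,455), (5,182), (7,130), ... (12 more)
Total ordered pairs: 16


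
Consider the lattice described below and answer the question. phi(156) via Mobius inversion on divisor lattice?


phi(n) = n * prod_{p|n} (1 - 1/p).
Prime divisors of 156: [2, 3, 13]
phi(156) = 156 * (1 - 1/2) * (1 - 1/3) * (1 - 1/13)
phi(156) = 48


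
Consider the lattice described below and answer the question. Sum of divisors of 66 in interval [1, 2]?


Interval [1,2] in divisors of 66: [1, 2]
Sum = 3


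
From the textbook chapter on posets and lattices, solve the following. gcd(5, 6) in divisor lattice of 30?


Meet=gcd.
gcd(5,6)=1


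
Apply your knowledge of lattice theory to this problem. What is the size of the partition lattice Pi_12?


B(n) = number of set partitions of an n-element set.
B(n) satisfies the recurrence: B(n+1) = sum_k C(n,k)*B(k).
B(12) = 4213597


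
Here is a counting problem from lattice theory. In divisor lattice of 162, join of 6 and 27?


In a divisor lattice, join = lcm (least common multiple).
gcd(6,27) = 3
lcm(6,27) = 6*27/gcd = 162/3 = 54


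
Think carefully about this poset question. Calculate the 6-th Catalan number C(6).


C(n) = C(2n, n) / (n+1).
C(12, 6) = 924
C(6) = 924 / 7 = 132


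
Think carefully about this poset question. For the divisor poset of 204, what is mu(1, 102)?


In a divisor lattice, mu(a,b) = mu(b/a) where mu is the classical Mobius function.
b/a = 102/1 = 102
Prime factorization of 102: primes [2, 3, 17]
102 is squarefree with 3 prime factor(s), so mu(102) = (-1)^3 = -1


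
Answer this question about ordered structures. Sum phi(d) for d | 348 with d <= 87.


Divisors of 348 up to 87: [1, 2, 3, 4, 6, 12, 29, 58, 87]
phi values: [1, 1, 2, 2, 2, 4, 28, 28, 56]
Sum = 124


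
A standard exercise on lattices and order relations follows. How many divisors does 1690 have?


Divisors of 1690: [1, 2, 5, 10, 13, 26, 65, 130, 169, 338, 845, 1690]
Count: 12


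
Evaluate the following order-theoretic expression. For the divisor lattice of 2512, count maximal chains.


A maximal chain goes from the minimum element to a maximal element via cover relations.
Counting all min-to-max paths in the cover graph.
Total maximal chains: 5


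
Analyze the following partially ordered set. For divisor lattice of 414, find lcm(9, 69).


In a divisor lattice, join = lcm (least common multiple).
Compute lcm iteratively: start with first element, then lcm(current, next).
Elements: [9, 69]
lcm(9,69) = 207
Final lcm = 207


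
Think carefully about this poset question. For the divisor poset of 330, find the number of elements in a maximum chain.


A chain is a totally ordered subset; we count the number of elements in a maximum chain.
Compute, for each element x, the size of the longest chain ending at x:
  1: 1
  2: 2
  3: 2
  5: 2
  11: 2
  6: 3
  ...
A maximum chain: 1 < 2 < 6 < 30 < 330
Number of elements in the longest chain: 5


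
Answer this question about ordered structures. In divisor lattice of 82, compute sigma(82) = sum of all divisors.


sigma(n) = sum of divisors.
Divisors of 82: [1, 2, 41, 82]
Sum = 126


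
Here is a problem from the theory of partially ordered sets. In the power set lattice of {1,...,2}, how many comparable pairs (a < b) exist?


A comparable pair {a,b} has a < b or b < a in the order.
Count unordered pairs where one element is strictly below the other.
Examples: {{},{1}}, {{},{2}}, {{},{1,2}}, {{1},{1,2}}, ...
Total comparable pairs: 5


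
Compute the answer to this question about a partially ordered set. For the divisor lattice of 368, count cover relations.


A cover relation a -< b holds when a < b with no c strictly between.
Cover relations:
  1 -< 2
  1 -< 23
  2 -< 4
  2 -< 46
  4 -< 8
  4 -< 92
  8 -< 16
  8 -< 184
  ...5 more
Total: 13


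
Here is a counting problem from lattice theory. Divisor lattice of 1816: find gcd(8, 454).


In a divisor lattice, meet = gcd (greatest common divisor).
By Euclidean algorithm or factoring: gcd(8,454) = 2


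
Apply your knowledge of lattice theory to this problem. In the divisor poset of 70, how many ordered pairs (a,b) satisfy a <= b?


The order relation is {(a,b) : a <= b}, reflexive so it includes (a,a).
Examples: (1,1), (1,10), (1,14), (1,2), (1,35), ...
Total ordered pairs: 27


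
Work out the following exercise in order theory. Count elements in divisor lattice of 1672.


Divisors of 1672: [1, 2, 4, 8, 11, 19, 22, 38, 44, 76, 88, 152, 209, 418, 836, 1672]
Count: 16


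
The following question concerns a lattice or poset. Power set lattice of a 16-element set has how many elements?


Power set = 2^n.
2^16 = 65536


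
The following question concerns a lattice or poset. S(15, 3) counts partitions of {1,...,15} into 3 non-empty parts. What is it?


S(n,k) = k*S(n-1,k) + S(n-1,k-1).
S(14,3) = 788970, S(14,2) = 8191
S(15,3) = 3*788970 + 8191 = 2366910 + 8191
S(15,3) = 2375101


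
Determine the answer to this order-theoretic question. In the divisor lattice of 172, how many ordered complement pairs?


Complement pair (a,b): a meet b = bottom, a join b = top.
Here: gcd(a,b)=1 and lcm(a,b)=172, i.e. a*b=172 with a,b coprime.
Pairs found: (1,172), (4,43), (43,4), (172,1)
Total ordered pairs: 4


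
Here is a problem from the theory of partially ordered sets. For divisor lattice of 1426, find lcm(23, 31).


In a divisor lattice, join = lcm (least common multiple).
Compute lcm iteratively: start with first element, then lcm(current, next).
Elements: [23, 31]
lcm(23,31) = 713
Final lcm = 713


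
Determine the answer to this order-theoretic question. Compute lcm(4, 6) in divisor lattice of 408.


In a divisor lattice, join = lcm (least common multiple).
gcd(4,6) = 2
lcm(4,6) = 4*6/gcd = 24/2 = 12


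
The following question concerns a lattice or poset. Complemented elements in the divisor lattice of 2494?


An element a is complemented if some b has a meet b = bottom, a join b = top.
a is complemented iff gcd(a, n/a)=1, i.e. a is a unitary divisor of 2494.
Complemented elements: 1, 2, 29, 43, 58, 86, ... (2 more)
Count: 8


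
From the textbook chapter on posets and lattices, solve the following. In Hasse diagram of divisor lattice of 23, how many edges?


A cover relation a -< b holds when a < b with no c strictly between.
Cover relations:
  1 -< 23
Total: 1


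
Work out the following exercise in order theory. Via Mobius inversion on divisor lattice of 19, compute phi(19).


phi(n) = n * prod_{p|n} (1 - 1/p).
Prime divisors of 19: [19]
phi(19) = 19 * (1 - 1/19)
phi(19) = 18


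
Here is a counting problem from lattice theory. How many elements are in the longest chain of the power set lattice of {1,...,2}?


A chain is a totally ordered subset; we count the number of elements in a maximum chain.
Compute, for each element x, the size of the longest chain ending at x:
  {}: 1
  {1}: 2
  {2}: 2
  {1,2}: 3
A maximum chain: {} < {1} < {1,2}
Number of elements in the longest chain: 3


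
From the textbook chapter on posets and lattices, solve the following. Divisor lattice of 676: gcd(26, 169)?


Meet=gcd.
gcd(26,169)=13
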